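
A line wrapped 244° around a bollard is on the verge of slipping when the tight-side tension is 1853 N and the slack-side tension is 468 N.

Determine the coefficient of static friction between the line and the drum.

μ ≈ 0.323

T₂/T₁ = e^{μβ} → μ = ln(T₂/T₁)/β.
β = 244° = 4.259 rad.
μ = ln(1853/468)/4.259 = ln(3.959)/4.259 = 0.323.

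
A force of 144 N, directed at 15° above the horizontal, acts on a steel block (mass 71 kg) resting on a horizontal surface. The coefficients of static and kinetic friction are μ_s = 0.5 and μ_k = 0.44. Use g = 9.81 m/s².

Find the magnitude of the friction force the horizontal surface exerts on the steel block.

N = m g − P sin α = 696.5 − 144×sin 15° = 659.2 N.
The horizontal driving force is P cos α = 139.1 N, so equilibrium needs friction f = 139.1 N.
μ_s N = 0.5 × 659.2 = 329.6 N.
139.1 ≤ 329.6 N → static; friction equals the required 139 N.

f ≈ 139 N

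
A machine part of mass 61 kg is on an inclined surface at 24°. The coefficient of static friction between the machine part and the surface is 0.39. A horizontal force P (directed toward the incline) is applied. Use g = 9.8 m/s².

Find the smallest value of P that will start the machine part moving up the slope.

P ≈ 604 N

At impending motion up the slope, friction acts down-slope at its limit: f = μ_s N.
Perpendicular to the incline: N = m g cos θ + P sin θ.
Along the incline: P cos θ = m g sin θ + μ_s N = m g sin θ + μ_s (m g cos θ + P sin θ).
Solving, P (cos θ − μ_s sin θ) = m g (sin θ + μ_s cos θ), so P = 61×9.8×(sin 24° + 0.39 cos 24°)/(cos 24° − 0.39 sin 24°) = 598×0.763/0.7549 = 604 N.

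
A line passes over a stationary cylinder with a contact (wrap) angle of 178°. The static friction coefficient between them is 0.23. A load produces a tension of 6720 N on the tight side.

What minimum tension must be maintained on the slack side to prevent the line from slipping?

T_min ≈ 3290 N

Capstan equation at impending slip: T_tight/T_slack = e^{μβ}.
β = 178° = 3.107 rad; e^{μβ} = e^{0.23×3.107} = 2.043.
T_slack = T_tight / e^{μβ} = 6720 / 2.043 = 3290 N.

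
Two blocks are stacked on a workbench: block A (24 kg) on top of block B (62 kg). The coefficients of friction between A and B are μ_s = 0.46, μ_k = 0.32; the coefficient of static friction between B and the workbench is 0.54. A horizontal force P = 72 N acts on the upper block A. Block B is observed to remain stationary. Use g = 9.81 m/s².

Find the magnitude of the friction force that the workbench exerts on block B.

f ≈ 72 N

The normal force B exerts on A is simply A's weight, N₁ = 235.4 N.
So the A–B interface can sustain at most μ_s N₁ = 108.3 N of static friction.
Since P = 72 N ≤ 108.3 N, A does not slip on B; friction on A equals P = 72 N.
By Newton's third law B feels 72 N forward from A. With B stationary, the floor's static friction on B balances it: f₂ = 72 N (well within μ_s(m_A+m_B)g = 455.6 N).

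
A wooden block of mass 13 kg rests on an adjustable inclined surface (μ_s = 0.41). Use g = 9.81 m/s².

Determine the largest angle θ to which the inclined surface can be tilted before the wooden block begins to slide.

θ_max ≈ 22.3°

At the slip threshold, m g sin θ = μ_s · m g cos θ, so tan θ = μ_s.
θ_max = arctan(0.41) = 22.3°.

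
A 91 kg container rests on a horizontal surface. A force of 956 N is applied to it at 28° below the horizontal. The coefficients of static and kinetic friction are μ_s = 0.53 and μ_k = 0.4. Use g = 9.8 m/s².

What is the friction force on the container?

Vertical equilibrium gives N = m g + P sin α = 1341 N.
For equilibrium, f = P cos α = 956×cos 28° = 844.1 N.
The static-friction limit is μ_s N = 710.5 N.
The required friction exceeds μ_s N, so the container moves and f = μ_k N = 536 N.

f ≈ 536 N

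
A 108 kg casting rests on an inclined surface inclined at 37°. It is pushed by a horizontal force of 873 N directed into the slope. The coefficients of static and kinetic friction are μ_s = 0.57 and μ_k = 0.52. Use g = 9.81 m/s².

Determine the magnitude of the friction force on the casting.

f ≈ 59.6 N (down the incline)

Normal direction: N = m g cos θ + P sin θ = 1372 N.
Along the incline, the net driving force (taking up-slope positive) is P cos θ − m g sin θ = 697.2 − 637.6 = 59.6 N, so equilibrium requires friction f = -59.6 N (down-slope).
Maximum static friction: μ_s N = 0.57 × 1372 = 781.8 N.
|f_req| = 59.6 ≤ 781.8 N → the casting is in equilibrium; friction equals the required value.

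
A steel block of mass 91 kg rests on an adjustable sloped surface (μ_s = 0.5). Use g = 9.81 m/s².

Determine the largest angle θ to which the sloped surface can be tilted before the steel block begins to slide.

At the slip threshold, m g sin θ = μ_s · m g cos θ, so tan θ = μ_s.
θ_max = arctan(0.5) = 26.6°.

θ_max ≈ 26.6°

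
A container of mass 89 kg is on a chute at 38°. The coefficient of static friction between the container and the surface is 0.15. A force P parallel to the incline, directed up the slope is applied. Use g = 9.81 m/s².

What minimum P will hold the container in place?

The container tends to slide down (tan θ > μ_s), so at the point of impending slip friction acts up-slope at its limit: f = μ_s N.
P is parallel to the surface, so N = m g cos θ = 688 N.
Along the incline: P + μ_s N = m g sin θ, so P = 538 − 0.15×688 = 434 N.

P_min ≈ 434 N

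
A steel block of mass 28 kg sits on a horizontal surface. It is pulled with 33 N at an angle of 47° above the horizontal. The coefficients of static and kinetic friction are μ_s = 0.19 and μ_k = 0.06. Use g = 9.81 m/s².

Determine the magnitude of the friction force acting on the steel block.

The vertical component of P reduces the normal force: N = m g − P sin α = 274.7 − 24.13 = 250.5 N.
For equilibrium, f = P cos α = 33×cos 47° = 22.51 N.
The static-friction limit is μ_s N = 47.6 N.
22.51 ≤ 47.6 N → static; friction equals the required 22.5 N.

f ≈ 22.5 N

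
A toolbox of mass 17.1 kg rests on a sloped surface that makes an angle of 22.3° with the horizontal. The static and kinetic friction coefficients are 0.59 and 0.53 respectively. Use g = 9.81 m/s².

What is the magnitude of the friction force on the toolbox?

f ≈ 63.7 N (up the incline)

Normal force: N = m g cos θ = 17.1 × 9.81 × cos 22.3° = 155.2 N.
For equilibrium along the incline, friction must balance the weight component: f = m g sin θ = 63.65 N up the slope.
The static-friction ceiling is μ_s N = 0.59 × 155.2 = 91.57 N.
Since |63.65| ≤ 91.57 N, no slip — friction simply equals what equilibrium demands.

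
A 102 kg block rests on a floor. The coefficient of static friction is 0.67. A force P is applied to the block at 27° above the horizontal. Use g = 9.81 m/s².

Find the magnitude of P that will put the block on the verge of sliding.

P ≈ 561 N

N = m g − P sin α (the pull lifts the block).
At impending slip, P cos α = μ_s N = μ_s (m g − P sin α).
Solving: P (cos α + μ_s sin α) = μ_s m g → P = 0.67×1000/(cos 27° + 0.67 sin 27°) = 670/1.195 = 561 N.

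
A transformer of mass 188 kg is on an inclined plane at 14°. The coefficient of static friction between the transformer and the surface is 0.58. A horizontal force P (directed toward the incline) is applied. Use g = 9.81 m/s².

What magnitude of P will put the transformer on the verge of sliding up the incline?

At impending motion up the slope, friction acts down-slope at its limit: f = μ_s N.
Perpendicular to the incline: N = m g cos θ + P sin θ.
Along the incline: P cos θ = m g sin θ + μ_s N = m g sin θ + μ_s (m g cos θ + P sin θ).
Solving, P (cos θ − μ_s sin θ) = m g (sin θ + μ_s cos θ), so P = 188×9.81×(sin 14° + 0.58 cos 14°)/(cos 14° − 0.58 sin 14°) = 1840×0.8047/0.83 = 1790 N.

P ≈ 1790 N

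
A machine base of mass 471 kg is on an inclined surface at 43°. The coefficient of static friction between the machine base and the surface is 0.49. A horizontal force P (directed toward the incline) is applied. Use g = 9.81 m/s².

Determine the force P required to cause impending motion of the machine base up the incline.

P ≈ 12100 N

At impending motion up the slope, friction acts down-slope at its limit: f = μ_s N.
Perpendicular to the incline: N = m g cos θ + P sin θ.
Along the incline: P cos θ = m g sin θ + μ_s N = m g sin θ + μ_s (m g cos θ + P sin θ).
Solving, P (cos θ − μ_s sin θ) = m g (sin θ + μ_s cos θ), so P = 471×9.81×(sin 43° + 0.49 cos 43°)/(cos 43° − 0.49 sin 43°) = 4620×1.04/0.3972 = 12100 N.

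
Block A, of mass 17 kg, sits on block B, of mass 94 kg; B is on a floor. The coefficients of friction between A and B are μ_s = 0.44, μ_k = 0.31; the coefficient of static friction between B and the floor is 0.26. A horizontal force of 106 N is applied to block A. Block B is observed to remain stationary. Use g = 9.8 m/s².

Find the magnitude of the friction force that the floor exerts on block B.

Normal force at the A–B interface: N₁ = m_A g = 166.6 N.
Maximum static friction on A from B: μ_s N₁ = 0.44×166.6 = 73.3 N.
Since P = 106 N > 73.3 N, A slides on B; the A–B friction is kinetic: f₁ = μ_k N₁ = 0.31×166.6 = 51.6 N.
By Newton's third law B feels 51.6 N forward from A. With B stationary, the floor's static friction on B balances it: f₂ = 51.6 N (well within μ_s(m_A+m_B)g = 282.8 N).

f ≈ 51.6 N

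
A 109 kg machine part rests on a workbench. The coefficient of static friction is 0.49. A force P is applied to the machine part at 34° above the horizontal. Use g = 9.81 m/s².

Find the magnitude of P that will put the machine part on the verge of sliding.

P ≈ 475 N

N = m g − P sin α (the pull lifts the machine part).
At impending slip, P cos α = μ_s N = μ_s (m g − P sin α).
Solving: P (cos α + μ_s sin α) = μ_s m g → P = 0.49×1070/(cos 34° + 0.49 sin 34°) = 524/1.103 = 475 N.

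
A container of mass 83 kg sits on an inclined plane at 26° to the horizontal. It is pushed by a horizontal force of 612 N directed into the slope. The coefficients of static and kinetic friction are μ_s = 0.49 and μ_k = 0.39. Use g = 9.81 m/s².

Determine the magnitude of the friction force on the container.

Normal direction: N = m g cos θ + P sin θ = 1000 N.
Along the incline, the net driving force (taking up-slope positive) is P cos θ − m g sin θ = 550.1 − 356.9 = 193.1 N, so equilibrium requires friction f = -193.1 N (down-slope).
Maximum static friction: μ_s N = 0.49 × 1000 = 490.1 N.
|f_req| = 193.1 ≤ 490.1 N → the container is in equilibrium; friction equals the required value.

f ≈ 193 N (down the incline)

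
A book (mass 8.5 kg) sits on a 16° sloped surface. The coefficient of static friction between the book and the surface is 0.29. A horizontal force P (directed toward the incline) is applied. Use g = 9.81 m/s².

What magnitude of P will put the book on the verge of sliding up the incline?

At impending motion up the slope, friction acts down-slope at its limit: f = μ_s N.
Perpendicular to the incline: N = m g cos θ + P sin θ.
Along the incline: P cos θ = m g sin θ + μ_s N = m g sin θ + μ_s (m g cos θ + P sin θ).
Solving, P (cos θ − μ_s sin θ) = m g (sin θ + μ_s cos θ), so P = 8.5×9.81×(sin 16° + 0.29 cos 16°)/(cos 16° − 0.29 sin 16°) = 83.4×0.5544/0.8813 = 52.5 N.

P ≈ 52.5 N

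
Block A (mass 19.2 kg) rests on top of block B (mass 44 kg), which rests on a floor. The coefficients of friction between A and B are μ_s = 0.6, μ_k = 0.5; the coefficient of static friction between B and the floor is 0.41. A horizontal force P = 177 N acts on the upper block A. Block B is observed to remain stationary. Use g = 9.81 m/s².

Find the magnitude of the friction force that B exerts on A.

Normal force at the A–B interface: N₁ = m_A g = 188.4 N.
So the A–B interface can sustain at most μ_s N₁ = 113 N of static friction.
Since P = 177 N > 113 N, A slides on B; the A–B friction is kinetic: f₁ = μ_k N₁ = 0.5×188.4 = 94.2 N.
B experiences an equal 94.2 N forward from A (third law). B is in equilibrium, so the floor supplies f₂ = 94.2 N of static friction (limit μ_s(m_A+m_B)g = 254.2 N, not exceeded).

f ≈ 94.2 N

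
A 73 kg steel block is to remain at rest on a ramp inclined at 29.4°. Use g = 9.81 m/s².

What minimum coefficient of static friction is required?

μ_s,min ≈ 0.563

At the slip threshold m g sin θ = μ_s m g cos θ, so μ_s,min = tan θ.
μ_s,min = tan 29.4° = 0.563.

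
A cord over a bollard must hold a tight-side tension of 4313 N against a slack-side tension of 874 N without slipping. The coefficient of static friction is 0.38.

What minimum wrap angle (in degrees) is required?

T₂/T₁ = e^{μβ} → β = ln(T₂/T₁)/μ.
β = ln(4313/874)/0.38 = 1.596/0.38 = 4.201 rad.
In degrees: β = 4.201 × 180/π = 241°.

β_min ≈ 241°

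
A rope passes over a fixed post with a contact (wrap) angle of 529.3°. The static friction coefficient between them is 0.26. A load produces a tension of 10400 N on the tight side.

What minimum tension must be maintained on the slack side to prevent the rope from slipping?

Capstan equation at impending slip: T_tight/T_slack = e^{μβ}.
β = 529.3° = 9.238 rad; e^{μβ} = e^{0.26×9.238} = 11.04.
T_slack = T_tight / e^{μβ} = 10400 / 11.04 = 942 N.

T_min ≈ 942 N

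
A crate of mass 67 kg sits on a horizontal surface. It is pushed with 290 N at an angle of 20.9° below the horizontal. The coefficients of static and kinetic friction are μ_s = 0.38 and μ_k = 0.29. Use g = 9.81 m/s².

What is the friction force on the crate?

f ≈ 271 N

N = m g + P sin α = 657.3 + 290×sin 20.9° = 760.7 N.
For equilibrium, f = P cos α = 290×cos 20.9° = 270.9 N.
μ_s N = 0.38 × 760.7 = 289.1 N.
Since 270.9 N does not exceed the limit, the crate stays at rest and f = 271 N.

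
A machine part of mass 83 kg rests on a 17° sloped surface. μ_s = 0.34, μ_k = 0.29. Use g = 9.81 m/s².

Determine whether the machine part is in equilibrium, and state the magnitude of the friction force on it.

N = m g cos θ = 779 N.
Down-slope weight component: m g sin θ = 238 N.
μ_s N = 265 N.
238 ≤ 265 N, so it stays put; friction = 238 N.

f ≈ 238 N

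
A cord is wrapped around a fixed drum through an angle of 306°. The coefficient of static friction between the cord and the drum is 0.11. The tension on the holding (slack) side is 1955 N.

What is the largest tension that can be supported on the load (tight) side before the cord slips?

At impending slip the capstan equation gives T₂/T₁ = e^{μβ} with β in radians.
β = 306° × π/180 = 5.341 rad.
e^{μβ} = e^{0.11×5.341} = 1.799.
T₂ = T₁ · e^{μβ} = 1955 × 1.799 = 3520 N.

T_max ≈ 3520 N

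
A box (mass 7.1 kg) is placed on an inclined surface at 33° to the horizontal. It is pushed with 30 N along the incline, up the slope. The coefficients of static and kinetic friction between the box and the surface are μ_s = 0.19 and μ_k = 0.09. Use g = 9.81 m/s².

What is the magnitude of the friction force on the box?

The normal reaction is N = m g cos θ = 58.41 N.
Parallel to the incline, ΣF = 0 gives f = m g sin θ − P = 37.93 − 30 = 7.935 N (up-slope positive).
The static-friction ceiling is μ_s N = 0.19 × 58.41 = 11.1 N.
Since |7.935| ≤ 11.1 N, static friction is sufficient; f equals the required value, not μ_s N.

f ≈ 7.93 N (up the incline)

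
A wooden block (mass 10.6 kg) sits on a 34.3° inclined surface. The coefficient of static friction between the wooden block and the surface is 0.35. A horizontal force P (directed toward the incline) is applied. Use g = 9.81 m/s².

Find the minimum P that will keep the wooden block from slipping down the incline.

The wooden block tends to slide down (tan θ > μ_s), so at the point of impending slip friction acts up-slope at its limit: f = μ_s N.
Perpendicular to the incline: N = m g cos θ + P sin θ.
Along the incline: P cos θ + μ_s N = m g sin θ, i.e. P cos θ + μ_s (m g cos θ + P sin θ) = m g sin θ.
Solving, P (cos θ + μ_s sin θ) = m g (sin θ − μ_s cos θ), so P = 104×0.2744/1.023 = 27.9 N.

P_min ≈ 27.9 N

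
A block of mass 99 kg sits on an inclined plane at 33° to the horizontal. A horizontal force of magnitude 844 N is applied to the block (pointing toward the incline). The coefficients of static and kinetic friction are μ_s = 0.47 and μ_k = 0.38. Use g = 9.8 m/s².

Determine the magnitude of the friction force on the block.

f ≈ 179 N (down the incline)

Normal direction: N = m g cos θ + P sin θ = 1273 N.
Along the incline, the net driving force (taking up-slope positive) is P cos θ − m g sin θ = 707.8 − 528.4 = 179.4 N, so equilibrium requires friction f = -179.4 N (down-slope).
Maximum static friction: μ_s N = 0.47 × 1273 = 598.5 N.
|f_req| = 179.4 ≤ 598.5 N → the block is in equilibrium; friction equals the required value.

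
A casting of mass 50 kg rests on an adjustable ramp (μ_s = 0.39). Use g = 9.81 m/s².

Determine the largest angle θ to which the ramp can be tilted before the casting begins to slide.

At the slip threshold, m g sin θ = μ_s · m g cos θ, so tan θ = μ_s.
θ_max = arctan(0.39) = 21.3°.

θ_max ≈ 21.3°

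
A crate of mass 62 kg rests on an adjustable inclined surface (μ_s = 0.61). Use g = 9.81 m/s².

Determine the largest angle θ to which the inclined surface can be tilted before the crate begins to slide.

θ_max ≈ 31.4°

At the slip threshold, m g sin θ = μ_s · m g cos θ, so tan θ = μ_s.
θ_max = arctan(0.61) = 31.4°.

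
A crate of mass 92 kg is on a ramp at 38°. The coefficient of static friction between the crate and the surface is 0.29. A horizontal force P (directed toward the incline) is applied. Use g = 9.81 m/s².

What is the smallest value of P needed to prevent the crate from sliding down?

P_min ≈ 361 N

The crate tends to slide down (tan θ > μ_s), so at the point of impending slip friction acts up-slope at its limit: f = μ_s N.
Perpendicular to the incline: N = m g cos θ + P sin θ.
Along the incline: P cos θ + μ_s N = m g sin θ, i.e. P cos θ + μ_s (m g cos θ + P sin θ) = m g sin θ.
Solving, P (cos θ + μ_s sin θ) = m g (sin θ − μ_s cos θ), so P = 903×0.3871/0.9666 = 361 N.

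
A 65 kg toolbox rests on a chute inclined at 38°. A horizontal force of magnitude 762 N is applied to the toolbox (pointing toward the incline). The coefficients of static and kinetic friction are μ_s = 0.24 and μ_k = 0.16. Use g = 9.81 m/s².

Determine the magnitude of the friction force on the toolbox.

The horizontal push has a component P sin θ into the surface, so N = m g cos θ + P sin θ = 502.5 + 469.1 = 971.6 N.
Along the incline, the net driving force (taking up-slope positive) is P cos θ − m g sin θ = 600.5 − 392.6 = 207.9 N, so equilibrium requires friction f = -207.9 N (down-slope).
The limit of static friction is μ_s N = 233.2 N.
Since 207.9 N is within the 233.2 N limit, the toolbox stays put and friction is exactly 208 N.

f ≈ 208 N (down the incline)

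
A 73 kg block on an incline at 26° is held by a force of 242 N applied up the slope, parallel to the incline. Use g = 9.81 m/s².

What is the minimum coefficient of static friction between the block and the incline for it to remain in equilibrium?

N = m g cos θ = 643.7 N.
Friction must make up the shortfall along the incline: f = m g sin θ − P = 313.9 − 242 = 71.93 N.
At the threshold f = μ_s N, so μ_s,min = 71.93/643.7 = 0.112.

μ_s,min ≈ 0.112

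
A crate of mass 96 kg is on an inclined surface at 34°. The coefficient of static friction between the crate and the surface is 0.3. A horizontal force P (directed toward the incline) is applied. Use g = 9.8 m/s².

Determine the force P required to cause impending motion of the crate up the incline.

At impending motion up the slope, friction acts down-slope at its limit: f = μ_s N.
Perpendicular to the incline: N = m g cos θ + P sin θ.
Along the incline: P cos θ = m g sin θ + μ_s N = m g sin θ + μ_s (m g cos θ + P sin θ).
Solving, P (cos θ − μ_s sin θ) = m g (sin θ + μ_s cos θ), so P = 96×9.8×(sin 34° + 0.3 cos 34°)/(cos 34° − 0.3 sin 34°) = 941×0.8079/0.6613 = 1150 N.

P ≈ 1150 N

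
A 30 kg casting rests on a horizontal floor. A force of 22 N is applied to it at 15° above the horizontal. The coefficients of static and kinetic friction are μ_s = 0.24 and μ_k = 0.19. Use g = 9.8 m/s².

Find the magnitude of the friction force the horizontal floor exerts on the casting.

N = m g − P sin α = 294 − 22×sin 15° = 288.3 N.
Horizontally, friction must balance P cos α = 21.25 N.
μ_s N = 0.24 × 288.3 = 69.19 N.
21.25 ≤ 69.19 N → static; friction equals the required 21.3 N.

f ≈ 21.3 N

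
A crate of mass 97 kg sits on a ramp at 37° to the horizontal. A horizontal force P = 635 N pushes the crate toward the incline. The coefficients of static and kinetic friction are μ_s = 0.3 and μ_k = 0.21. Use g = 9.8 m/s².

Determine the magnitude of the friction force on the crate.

Resolve perpendicular to the incline: N = m g cos θ + P sin θ = 97×9.8×cos 37° + 635×sin 37° = 1141 N.
Along the incline, the net driving force (taking up-slope positive) is P cos θ − m g sin θ = 507.1 − 572.1 = -64.95 N, so equilibrium requires friction f = 64.95 N (up-slope).
The limit of static friction is μ_s N = 342.4 N.
|f_req| = 64.95 ≤ 342.4 N → the crate is in equilibrium; friction equals the required value.

f ≈ 65 N (up the incline)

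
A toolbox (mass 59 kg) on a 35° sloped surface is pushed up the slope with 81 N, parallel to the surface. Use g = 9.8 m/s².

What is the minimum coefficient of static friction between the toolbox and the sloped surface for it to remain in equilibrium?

μ_s,min ≈ 0.529

N = m g cos θ = 473.6 N.
Friction must make up the shortfall along the incline: f = m g sin θ − P = 331.6 − 81 = 250.6 N.
At the threshold f = μ_s N, so μ_s,min = 250.6/473.6 = 0.529.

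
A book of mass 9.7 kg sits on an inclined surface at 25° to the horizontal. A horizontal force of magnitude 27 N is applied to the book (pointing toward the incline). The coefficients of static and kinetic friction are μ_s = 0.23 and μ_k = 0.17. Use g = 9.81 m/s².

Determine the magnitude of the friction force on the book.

Resolve perpendicular to the incline: N = m g cos θ + P sin θ = 9.7×9.81×cos 25° + 27×sin 25° = 97.65 N.
Along the incline, the net driving force (taking up-slope positive) is P cos θ − m g sin θ = 24.47 − 40.22 = -15.74 N, so equilibrium requires friction f = 15.74 N (up-slope).
The limit of static friction is μ_s N = 22.46 N.
Since 15.74 N is within the 22.46 N limit, the book stays put and friction is exactly 15.7 N.

f ≈ 15.7 N (up the incline)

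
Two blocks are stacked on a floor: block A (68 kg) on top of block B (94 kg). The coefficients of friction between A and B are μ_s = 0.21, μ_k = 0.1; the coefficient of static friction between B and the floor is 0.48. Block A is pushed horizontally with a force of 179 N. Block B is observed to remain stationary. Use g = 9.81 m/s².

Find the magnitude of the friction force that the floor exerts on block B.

f ≈ 66.7 N

Between the blocks, N₁ = m_A g = 667.1 N.
So the A–B interface can sustain at most μ_s N₁ = 140.1 N of static friction.
Since P = 179 N > 140.1 N, A slides on B; the A–B friction is kinetic: f₁ = μ_k N₁ = 0.1×667.1 = 66.7 N.
B experiences an equal 66.7 N forward from A (third law). B is in equilibrium, so the floor supplies f₂ = 66.7 N of static friction (limit μ_s(m_A+m_B)g = 762.8 N, not exceeded).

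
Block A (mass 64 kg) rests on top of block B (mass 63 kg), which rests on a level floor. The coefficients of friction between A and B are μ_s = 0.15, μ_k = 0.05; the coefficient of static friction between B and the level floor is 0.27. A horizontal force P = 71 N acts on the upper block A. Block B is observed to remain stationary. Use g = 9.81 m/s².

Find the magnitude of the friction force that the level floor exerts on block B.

f ≈ 71 N

The normal force B exerts on A is simply A's weight, N₁ = 627.8 N.
Maximum static friction on A from B: μ_s N₁ = 0.15×627.8 = 94.18 N.
P = 71 N is within that limit, so A and B move together (both at rest); the A–B friction is simply f₁ = P = 71 N.
B experiences an equal 71 N forward from A (third law). B is in equilibrium, so the floor supplies f₂ = 71 N of static friction (limit μ_s(m_A+m_B)g = 336.4 N, not exceeded).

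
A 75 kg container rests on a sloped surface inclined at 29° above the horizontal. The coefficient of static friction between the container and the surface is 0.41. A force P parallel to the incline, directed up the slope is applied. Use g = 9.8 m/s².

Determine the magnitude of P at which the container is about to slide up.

P ≈ 620 N

At impending motion up the slope, friction acts down-slope at its limit: f = μ_s N.
P is parallel to the surface, so N = m g cos θ = 643 N.
Along the incline: P = m g sin θ + μ_s N = 356 + 0.41×643 = 620 N.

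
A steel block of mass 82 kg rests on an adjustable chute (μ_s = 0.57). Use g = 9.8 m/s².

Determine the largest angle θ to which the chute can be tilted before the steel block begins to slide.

At the slip threshold, m g sin θ = μ_s · m g cos θ, so tan θ = μ_s.
θ_max = arctan(0.57) = 29.7°.

θ_max ≈ 29.7°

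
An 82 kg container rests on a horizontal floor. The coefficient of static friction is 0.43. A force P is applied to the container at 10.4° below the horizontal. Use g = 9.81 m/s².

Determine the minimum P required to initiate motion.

P ≈ 382 N

N = m g + P sin α (the push presses the container into the horizontal floor).
At impending slip, P cos α = μ_s N = μ_s (m g + P sin α).
Solving: P (cos α − μ_s sin α) = μ_s m g → P = 0.43×804/(cos 10.4° − 0.43 sin 10.4°) = 346/0.9059 = 382 N.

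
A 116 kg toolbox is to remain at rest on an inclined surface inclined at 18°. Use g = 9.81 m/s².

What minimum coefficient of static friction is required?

At the slip threshold m g sin θ = μ_s m g cos θ, so μ_s,min = tan θ.
μ_s,min = tan 18° = 0.325.

μ_s,min ≈ 0.325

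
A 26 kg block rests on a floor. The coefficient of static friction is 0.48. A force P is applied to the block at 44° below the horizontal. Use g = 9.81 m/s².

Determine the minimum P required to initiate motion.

P ≈ 317 N

N = m g + P sin α (the push presses the block into the floor).
At impending slip, P cos α = μ_s N = μ_s (m g + P sin α).
Solving: P (cos α − μ_s sin α) = μ_s m g → P = 0.48×255/(cos 44° − 0.48 sin 44°) = 122/0.3859 = 317 N.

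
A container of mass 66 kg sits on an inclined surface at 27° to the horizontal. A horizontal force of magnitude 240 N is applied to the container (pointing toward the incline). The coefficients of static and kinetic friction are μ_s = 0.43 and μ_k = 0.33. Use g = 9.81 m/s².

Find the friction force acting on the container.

f ≈ 80.1 N (up the incline)

Resolve perpendicular to the incline: N = m g cos θ + P sin θ = 66×9.81×cos 27° + 240×sin 27° = 685.8 N.
Parallel to the incline: P cos θ − m g sin θ = 213.8 − 293.9 = -80.1 N; the friction needed to balance this is 80.1 N acting up the slope.
The limit of static friction is μ_s N = 294.9 N.
Since 80.1 N is within the 294.9 N limit, the container stays put and friction is exactly 80.1 N.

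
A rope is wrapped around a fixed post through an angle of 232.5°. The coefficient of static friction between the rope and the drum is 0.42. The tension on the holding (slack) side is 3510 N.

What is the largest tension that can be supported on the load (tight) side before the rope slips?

T_max ≈ 19300 N

At impending slip the capstan equation gives T₂/T₁ = e^{μβ} with β in radians.
β = 232.5° × π/180 = 4.058 rad.
e^{μβ} = e^{0.42×4.058} = 5.498.
T₂ = T₁ · e^{μβ} = 3510 × 5.498 = 19300 N.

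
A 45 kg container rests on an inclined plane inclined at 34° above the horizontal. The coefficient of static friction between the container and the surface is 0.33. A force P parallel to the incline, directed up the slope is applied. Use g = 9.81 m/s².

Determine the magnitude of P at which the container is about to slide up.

P ≈ 368 N

At impending motion up the slope, friction acts down-slope at its limit: f = μ_s N.
P is parallel to the surface, so N = m g cos θ = 366 N.
Along the incline: P = m g sin θ + μ_s N = 247 + 0.33×366 = 368 N.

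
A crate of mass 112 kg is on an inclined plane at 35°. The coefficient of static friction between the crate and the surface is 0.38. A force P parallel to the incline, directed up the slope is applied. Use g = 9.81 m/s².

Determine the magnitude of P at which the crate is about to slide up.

P ≈ 972 N

At impending motion up the slope, friction acts down-slope at its limit: f = μ_s N.
P is parallel to the surface, so N = m g cos θ = 900 N.
Along the incline: P = m g sin θ + μ_s N = 630 + 0.38×900 = 972 N.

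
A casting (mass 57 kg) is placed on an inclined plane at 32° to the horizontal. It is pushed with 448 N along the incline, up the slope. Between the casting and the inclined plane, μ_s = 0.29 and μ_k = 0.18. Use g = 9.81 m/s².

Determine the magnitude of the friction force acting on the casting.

The normal reaction is N = m g cos θ = 474.2 N.
Parallel to the incline, ΣF = 0 gives f = m g sin θ − P = 296.3 − 448 = -151.7 N (up-slope positive).
Static friction can supply at most μ_s N = 137.5 N.
|-151.7| exceeds 137.5 N, so the casting slips up-slope; friction is kinetic, f = μ_k N = 0.18×474.2 = 85.4 N.

f ≈ 85.4 N (down the incline)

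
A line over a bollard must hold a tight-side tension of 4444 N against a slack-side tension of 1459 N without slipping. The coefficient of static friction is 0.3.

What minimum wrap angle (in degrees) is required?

T₂/T₁ = e^{μβ} → β = ln(T₂/T₁)/μ.
β = ln(4444/1459)/0.3 = 1.114/0.3 = 3.713 rad.
In degrees: β = 3.713 × 180/π = 213°.

β_min ≈ 213°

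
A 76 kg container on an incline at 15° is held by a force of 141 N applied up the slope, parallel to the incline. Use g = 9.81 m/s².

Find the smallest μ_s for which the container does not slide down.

N = m g cos θ = 720.2 N.
Friction must make up the shortfall along the incline: f = m g sin θ − P = 193 − 141 = 51.97 N.
At the threshold f = μ_s N, so μ_s,min = 51.97/720.2 = 0.0722.

μ_s,min ≈ 0.0722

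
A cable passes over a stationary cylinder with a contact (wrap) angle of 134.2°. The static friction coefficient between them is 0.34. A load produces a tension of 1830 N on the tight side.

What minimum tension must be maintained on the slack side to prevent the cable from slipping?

Capstan equation at impending slip: T_tight/T_slack = e^{μβ}.
β = 134.2° = 2.342 rad; e^{μβ} = e^{0.34×2.342} = 2.217.
T_slack = T_tight / e^{μβ} = 1830 / 2.217 = 825 N.

T_min ≈ 825 N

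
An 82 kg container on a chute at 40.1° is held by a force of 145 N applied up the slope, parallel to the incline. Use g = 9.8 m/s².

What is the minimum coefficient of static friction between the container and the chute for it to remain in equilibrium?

N = m g cos θ = 614.7 N.
Friction must make up the shortfall along the incline: f = m g sin θ − P = 517.6 − 145 = 372.6 N.
At the threshold f = μ_s N, so μ_s,min = 372.6/614.7 = 0.606.

μ_s,min ≈ 0.606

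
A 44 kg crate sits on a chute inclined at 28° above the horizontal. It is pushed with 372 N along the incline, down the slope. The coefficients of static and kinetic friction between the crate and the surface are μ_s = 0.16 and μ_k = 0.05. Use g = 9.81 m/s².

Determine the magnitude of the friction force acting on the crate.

Normal force: N = m g cos θ = 44 × 9.81 × cos 28° = 381.1 N.
Parallel to the incline, ΣF = 0 gives f = m g sin θ + P = 202.6 + 372 = 574.6 N (up-slope positive).
Maximum static friction available: μ_s N = 0.16 × 381.1 = 60.98 N.
Since |574.6| > 60.98 N, static friction cannot hold it; the crate slides down the incline and kinetic friction applies: f = μ_k N = 0.05 × 381.1 = 19.1 N.

f ≈ 19.1 N (up the incline)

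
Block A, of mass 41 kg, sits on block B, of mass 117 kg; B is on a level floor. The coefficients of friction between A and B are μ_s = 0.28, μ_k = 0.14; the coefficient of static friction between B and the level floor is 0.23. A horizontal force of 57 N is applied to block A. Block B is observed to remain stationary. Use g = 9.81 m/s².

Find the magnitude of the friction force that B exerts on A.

f ≈ 57 N

Between the blocks, N₁ = m_A g = 402.2 N.
Maximum static friction on A from B: μ_s N₁ = 0.28×402.2 = 112.6 N.
Since P = 57 N ≤ 112.6 N, A does not slip on B; friction on A equals P = 57 N.
B experiences an equal 57 N forward from A (third law). B is in equilibrium, so the floor supplies f₂ = 57 N of static friction (limit μ_s(m_A+m_B)g = 356.5 N, not exceeded).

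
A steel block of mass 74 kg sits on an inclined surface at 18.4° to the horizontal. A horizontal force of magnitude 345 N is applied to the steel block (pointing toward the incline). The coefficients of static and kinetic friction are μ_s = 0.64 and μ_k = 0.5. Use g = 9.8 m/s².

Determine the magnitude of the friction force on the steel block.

The horizontal push has a component P sin θ into the surface, so N = m g cos θ + P sin θ = 688.1 + 108.9 = 797 N.
Along the incline, the net driving force (taking up-slope positive) is P cos θ − m g sin θ = 327.4 − 228.9 = 98.45 N, so equilibrium requires friction f = -98.45 N (down-slope).
Maximum static friction: μ_s N = 0.64 × 797 = 510.1 N.
Since 98.45 N is within the 510.1 N limit, the steel block stays put and friction is exactly 98.5 N.

f ≈ 98.5 N (down the incline)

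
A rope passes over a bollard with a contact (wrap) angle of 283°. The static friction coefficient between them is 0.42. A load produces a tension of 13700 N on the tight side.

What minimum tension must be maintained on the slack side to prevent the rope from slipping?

T_min ≈ 1720 N

Capstan equation at impending slip: T_tight/T_slack = e^{μβ}.
β = 283° = 4.939 rad; e^{μβ} = e^{0.42×4.939} = 7.961.
T_slack = T_tight / e^{μβ} = 13700 / 7.961 = 1720 N.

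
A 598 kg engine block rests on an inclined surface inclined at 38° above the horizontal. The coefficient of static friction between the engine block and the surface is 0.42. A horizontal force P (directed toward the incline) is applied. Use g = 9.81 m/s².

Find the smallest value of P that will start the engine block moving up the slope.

At impending motion up the slope, friction acts down-slope at its limit: f = μ_s N.
Perpendicular to the incline: N = m g cos θ + P sin θ.
Along the incline: P cos θ = m g sin θ + μ_s N = m g sin θ + μ_s (m g cos θ + P sin θ).
Solving, P (cos θ − μ_s sin θ) = m g (sin θ + μ_s cos θ), so P = 598×9.81×(sin 38° + 0.42 cos 38°)/(cos 38° − 0.42 sin 38°) = 5870×0.9466/0.5294 = 10500 N.

P ≈ 10500 N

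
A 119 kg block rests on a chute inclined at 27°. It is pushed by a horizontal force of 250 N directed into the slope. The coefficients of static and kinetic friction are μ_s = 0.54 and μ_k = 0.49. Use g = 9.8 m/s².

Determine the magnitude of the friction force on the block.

The horizontal push has a component P sin θ into the surface, so N = m g cos θ + P sin θ = 1039 + 113.5 = 1153 N.
Along the incline, the net driving force (taking up-slope positive) is P cos θ − m g sin θ = 222.8 − 529.4 = -306.7 N, so equilibrium requires friction f = 306.7 N (up-slope).
Maximum static friction: μ_s N = 0.54 × 1153 = 622.4 N.
Since 306.7 N is within the 622.4 N limit, the block stays put and friction is exactly 307 N.

f ≈ 307 N (up the incline)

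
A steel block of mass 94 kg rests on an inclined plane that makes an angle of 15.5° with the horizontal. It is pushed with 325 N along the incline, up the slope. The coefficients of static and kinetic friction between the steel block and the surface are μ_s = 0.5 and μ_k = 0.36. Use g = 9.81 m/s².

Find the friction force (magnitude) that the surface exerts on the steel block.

f ≈ 78.6 N (down the incline)

Perpendicular to the surface, N = m g cos θ = 94·9.81·cos 15.5° = 888.6 N.
The friction needed for equilibrium is m g sin θ − P = 246.4 − 325 = -78.57 N, measured positive up-slope.
Static friction can supply at most μ_s N = 444.3 N.
Since |-78.57| ≤ 444.3 N, no slip — friction simply equals what equilibrium demands.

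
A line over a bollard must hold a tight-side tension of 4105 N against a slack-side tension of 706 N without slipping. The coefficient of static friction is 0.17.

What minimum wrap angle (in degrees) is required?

β_min ≈ 593°

T₂/T₁ = e^{μβ} → β = ln(T₂/T₁)/μ.
β = ln(4105/706)/0.17 = 1.76/0.17 = 10.35 rad.
In degrees: β = 10.35 × 180/π = 593°.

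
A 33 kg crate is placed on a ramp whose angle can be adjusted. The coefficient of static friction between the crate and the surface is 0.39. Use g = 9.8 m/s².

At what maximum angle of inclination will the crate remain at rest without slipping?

At the slip threshold, m g sin θ = μ_s · m g cos θ, so tan θ = μ_s.
θ_max = arctan(0.39) = 21.3°.

θ_max ≈ 21.3°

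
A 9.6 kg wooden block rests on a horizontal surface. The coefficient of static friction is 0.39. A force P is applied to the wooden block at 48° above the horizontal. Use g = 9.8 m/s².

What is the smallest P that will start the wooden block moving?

P ≈ 38.3 N

N = m g − P sin α (the pull lifts the wooden block).
At impending slip, P cos α = μ_s N = μ_s (m g − P sin α).
Solving: P (cos α + μ_s sin α) = μ_s m g → P = 0.39×94.1/(cos 48° + 0.39 sin 48°) = 36.7/0.959 = 38.3 N.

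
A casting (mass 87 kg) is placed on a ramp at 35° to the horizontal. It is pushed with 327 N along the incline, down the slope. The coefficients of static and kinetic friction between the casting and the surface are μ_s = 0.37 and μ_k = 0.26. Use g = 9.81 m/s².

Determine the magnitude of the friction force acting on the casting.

The normal reaction is N = m g cos θ = 699.1 N.
Parallel to the incline, ΣF = 0 gives f = m g sin θ + P = 489.5 + 327 = 816.5 N (up-slope positive).
Static friction can supply at most μ_s N = 258.7 N.
|816.5| exceeds 258.7 N, so the casting slips down-slope; friction is kinetic, f = μ_k N = 0.26×699.1 = 182 N.

f ≈ 182 N (up the incline)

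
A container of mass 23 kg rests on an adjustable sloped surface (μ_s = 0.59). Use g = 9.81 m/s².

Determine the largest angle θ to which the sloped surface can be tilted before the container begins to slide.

At the slip threshold, m g sin θ = μ_s · m g cos θ, so tan θ = μ_s.
θ_max = arctan(0.59) = 30.5°.

θ_max ≈ 30.5°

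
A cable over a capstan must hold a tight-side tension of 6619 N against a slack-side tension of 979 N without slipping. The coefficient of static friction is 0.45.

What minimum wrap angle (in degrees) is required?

T₂/T₁ = e^{μβ} → β = ln(T₂/T₁)/μ.
β = ln(6619/979)/0.45 = 1.911/0.45 = 4.247 rad.
In degrees: β = 4.247 × 180/π = 243°.

β_min ≈ 243°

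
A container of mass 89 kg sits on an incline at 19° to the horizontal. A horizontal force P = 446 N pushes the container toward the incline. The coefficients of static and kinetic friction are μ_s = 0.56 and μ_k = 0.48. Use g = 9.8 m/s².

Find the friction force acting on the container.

The horizontal push has a component P sin θ into the surface, so N = m g cos θ + P sin θ = 824.7 + 145.2 = 969.9 N.
Along the incline, the net driving force (taking up-slope positive) is P cos θ − m g sin θ = 421.7 − 284 = 137.7 N, so equilibrium requires friction f = -137.7 N (down-slope).
The limit of static friction is μ_s N = 543.1 N.
|f_req| = 137.7 ≤ 543.1 N → the container is in equilibrium; friction equals the required value.

f ≈ 138 N (down the incline)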